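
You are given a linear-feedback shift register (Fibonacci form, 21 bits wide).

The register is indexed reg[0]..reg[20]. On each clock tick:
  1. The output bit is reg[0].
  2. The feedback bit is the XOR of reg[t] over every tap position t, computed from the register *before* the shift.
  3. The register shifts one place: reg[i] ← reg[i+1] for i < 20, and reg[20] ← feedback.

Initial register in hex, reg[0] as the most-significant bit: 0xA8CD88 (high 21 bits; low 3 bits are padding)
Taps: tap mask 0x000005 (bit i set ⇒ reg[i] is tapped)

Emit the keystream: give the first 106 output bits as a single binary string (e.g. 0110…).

k : reg_k → out_k, fb_k
0: 101010001100110110001 → 1, fb=0
1: 010100011001101100010 → 0, fb=0
2: 101000110011011000100 → 1, fb=0
3: 010001100110110001000 → 0, fb=0
4: 100011001101100010000 → 1, fb=1
5: 000110011011000100001 → 0, fb=0
6: 001100110110001000010 → 0, fb=1
7: 011001101100010000101 → 0, fb=1
8: 110011011000100001011 → 1, fb=1
9: 100110110001000010111 → 1, fb=1
10: 001101100010000101111 → 0, fb=1
11: 011011000100001011111 → 0, fb=1
12: 110110001000010111111 → 1, fb=1
13: 101100010000101111111 → 1, fb=0
14: 011000100001011111110 → 0, fb=1
15: 110001000010111111101 → 1, fb=1
16: 100010000101111111011 → 1, fb=1
17: 000100001011111110111 → 0, fb=0
18: 001000010111111101110 → 0, fb=1
19: 010000101111111011101 → 0, fb=0
20: 100001011111110111010 → 1, fb=1
21: 000010111111101110101 → 0, fb=0
22: 000101111111011101010 → 0, fb=0
23: 001011111110111010100 → 0, fb=1
24: 010111111101110101001 → 0, fb=0
25: 101111111011101010010 → 1, fb=0
26: 011111110111010100100 → 0, fb=1
27: 111111101110101001001 → 1, fb=0
28: 111111011101010010010 → 1, fb=0
29: 111110111010100100100 → 1, fb=0
30: 111101110101001001000 → 1, fb=0
31: 111011101010010010000 → 1, fb=0
32: 110111010100100100000 → 1, fb=1
33: 101110101001001000001 → 1, fb=0
34: 011101010010010000010 → 0, fb=1
35: 111010100100100000101 → 1, fb=0
36: 110101001001000001010 → 1, fb=1
37: 101010010010000010101 → 1, fb=0
38: 010100100100000101010 → 0, fb=0
39: 101001001000001010100 → 1, fb=0
40: 010010010000010101000 → 0, fb=0
41: 100100100000101010000 → 1, fb=1
42: 001001000001010100001 → 0, fb=1
43: 010010000010101000011 → 0, fb=0
44: 100100000101010000110 → 1, fb=1
45: 001000001010100001101 → 0, fb=1
46: 010000010101000011011 → 0, fb=0
47: 100000101010000110110 → 1, fb=1
48: 000001010100001101101 → 0, fb=0
49: 000010101000011011010 → 0, fb=0
50: 000101010000110110100 → 0, fb=0
51: 001010100001101101000 → 0, fb=1
52: 010101000011011010001 → 0, fb=0
53: 101010000110110100010 → 1, fb=0
54: 010100001101101000100 → 0, fb=0
55: 101000011011010001000 → 1, fb=0
56: 010000110110100010000 → 0, fb=0
57: 100001101101000100000 → 1, fb=1
58: 000011011010001000001 → 0, fb=0
59: 000110110100010000010 → 0, fb=0
60: 001101101000100000100 → 0, fb=1
61: 011011010001000001001 → 0, fb=1
62: 110110100010000010011 → 1, fb=1
63: 101101000100000100111 → 1, fb=0
64: 011010001000001001110 → 0, fb=1
65: 110100010000010011101 → 1, fb=1
66: 101000100000100111011 → 1, fb=0
67: 010001000001001110110 → 0, fb=0
68: 100010000010011101100 → 1, fb=1
69: 000100000100111011001 → 0, fb=0
70: 001000001001110110010 → 0, fb=1
71: 010000010011101100101 → 0, fb=0
72: 100000100111011001010 → 1, fb=1
73: 000001001110110010101 → 0, fb=0
74: 000010011101100101010 → 0, fb=0
75: 000100111011001010100 → 0, fb=0
76: 001001110110010101000 → 0, fb=1
77: 010011101100101010001 → 0, fb=0
78: 100111011001010100010 → 1, fb=1
79: 001110110010101000101 → 0, fb=1
80: 011101100101010001011 → 0, fb=1
81: 111011001010100010111 → 1, fb=0
82: 110110010101000101110 → 1, fb=1
83: 101100101010001011101 → 1, fb=0
84: 011001010100010111010 → 0, fb=1
85: 110010101000101110101 → 1, fb=1
86: 100101010001011101011 → 1, fb=1
87: 001010100010111010111 → 0, fb=1
88: 010101000101110101111 → 0, fb=0
89: 101010001011101011110 → 1, fb=0
90: 010100010111010111100 → 0, fb=0
91: 101000101110101111000 → 1, fb=0
92: 010001011101011110000 → 0, fb=0
93: 100010111010111100000 → 1, fb=1
94: 000101110101111000001 → 0, fb=0
95: 001011101011110000010 → 0, fb=1
96: 010111010111100000101 → 0, fb=0
97: 101110101111000001010 → 1, fb=0
98: 011101011110000010100 → 0, fb=1
99: 111010111100000101001 → 1, fb=0
100: 110101111000001010010 → 1, fb=1
101: 101011110000010100101 → 1, fb=0
102: 010111100000101001010 → 0, fb=0
103: 101111000001010010100 → 1, fb=0
104: 011110000010100101000 → 0, fb=1
105: 111100000101001010001 → 1, fb=0

1010100011001101100010000101111111011101010010010000010101000011011010001000001001110110010101000101110101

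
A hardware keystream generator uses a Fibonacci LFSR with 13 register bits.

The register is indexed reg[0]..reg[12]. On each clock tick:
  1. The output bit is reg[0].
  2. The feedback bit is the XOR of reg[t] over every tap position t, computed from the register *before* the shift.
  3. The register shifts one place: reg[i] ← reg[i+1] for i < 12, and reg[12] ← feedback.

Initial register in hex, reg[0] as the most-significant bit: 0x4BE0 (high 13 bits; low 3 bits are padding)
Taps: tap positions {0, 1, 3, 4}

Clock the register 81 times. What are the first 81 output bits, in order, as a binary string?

010010111110000111101001100111110111110101101101110100000010111110011111101011010

tick  register→output (feedback)
  0  0100101111100→0 (0)
  1  1001011111000→1 (0)
  2  0010111110000→0 (1)
  3  0101111100001→0 (1)
  4  1011111000011→1 (1)
  5  0111110000111→0 (1)
  6  1111100001111→1 (0)
  7  1111000011110→1 (1)
  8  1110000111101→1 (0)
  9  1100001111010→1 (0)
 10  1000011110100→1 (1)
 11  0000111101001→0 (1)
 12  0001111010011→0 (0)
 13  0011110100110→0 (0)
 14  0111101001100→0 (1)
 15  1111010011001→1 (1)
 16  1110100110011→1 (1)
 17  1101001100111→1 (1)
 18  1010011001111→1 (1)
 19  0100110011111→0 (0)
 20  1001100111110→1 (1)
 21  0011001111101→0 (1)
 22  0110011111011→0 (1)
 23  1100111110111→1 (1)
 24  1001111101111→1 (1)
 25  0011111011111→0 (0)
 26  0111110111110→0 (1)
 27  1111101111101→1 (0)
 28  1111011111010→1 (1)
 29  1110111110101→1 (1)
 30  1101111101011→1 (0)
 31  1011111010110→1 (1)
 32  0111110101101→0 (1)
 33  1111101011011→1 (0)
 34  1111010110110→1 (1)
 35  1110101101101→1 (1)
 36  1101011011011→1 (1)
 37  1010110110111→1 (0)
 38  0101101101110→0 (1)
 39  1011011011101→1 (0)
 40  0110110111010→0 (0)
 41  1101101110100→1 (0)
 42  1011011101000→1 (0)
 43  0110111010000→0 (0)
 44  1101110100000→1 (0)
 45  1011101000000→1 (1)
 46  0111010000001→0 (0)
 47  1110100000010→1 (1)
 48  1101000000101→1 (1)
 49  1010000001011→1 (1)
 50  0100000010111→0 (1)
 51  1000000101111→1 (1)
 52  0000001011111→0 (0)
 53  0000010111110→0 (0)
 54  0000101111100→0 (1)
 55  0001011111001→0 (1)
 56  0010111110011→0 (1)
 57  0101111100111→0 (1)
 58  1011111001111→1 (1)
 59  0111110011111→0 (1)
 60  1111100111111→1 (0)
 61  1111001111110→1 (1)
 62  1110011111101→1 (0)
 63  1100111111010→1 (1)
 64  1001111110101→1 (1)
 65  0011111101011→0 (0)
 66  0111111010110→0 (1)
 67  1111110101101→1 (0)
 68  1111101011010→1 (0)
 69  1111010110100→1 (1)
 70  1110101101001→1 (1)
 71  1101011010011→1 (1)
 72  1010110100111→1 (0)
 73  0101101001110→0 (1)
 74  1011010011101→1 (0)
 75  0110100111010→0 (0)
 76  1101001110100→1 (1)
 77  1010011101001→1 (1)
 78  0100111010011→0 (0)
 79  1001110100110→1 (1)
 80  0011101001101→0 (0)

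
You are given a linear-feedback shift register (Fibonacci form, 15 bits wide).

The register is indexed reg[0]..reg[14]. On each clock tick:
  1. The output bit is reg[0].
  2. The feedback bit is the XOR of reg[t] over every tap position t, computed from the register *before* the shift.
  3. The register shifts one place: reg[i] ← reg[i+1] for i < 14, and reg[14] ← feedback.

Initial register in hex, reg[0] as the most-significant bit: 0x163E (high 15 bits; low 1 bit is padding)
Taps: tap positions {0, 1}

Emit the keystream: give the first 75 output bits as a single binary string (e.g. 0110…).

000101100011111001110100100001010011101100011110100110100100011101011101100

tick  register→output (feedback)
  0  000101100011111→0 (0)
  1  001011000111110→0 (0)
  2  010110001111100→0 (1)
  3  101100011111001→1 (1)
  4  011000111110011→0 (1)
  5  110001111100111→1 (0)
  6  100011111001110→1 (1)
  7  000111110011101→0 (0)
  8  001111100111010→0 (0)
  9  011111001110100→0 (1)
 10  111110011101001→1 (0)
 11  111100111010010→1 (0)
 12  111001110100100→1 (0)
 13  110011101001000→1 (0)
 14  100111010010000→1 (1)
 15  001110100100001→0 (0)
 16  011101001000010→0 (1)
 17  111010010000101→1 (0)
 18  110100100001010→1 (0)
 19  101001000010100→1 (1)
 20  010010000101001→0 (1)
 21  100100001010011→1 (1)
 22  001000010100111→0 (0)
 23  010000101001110→0 (1)
 24  100001010011101→1 (1)
 25  000010100111011→0 (0)
 26  000101001110110→0 (0)
 27  001010011101100→0 (0)
 28  010100111011000→0 (1)
 29  101001110110001→1 (1)
 30  010011101100011→0 (1)
 31  100111011000111→1 (1)
 32  001110110001111→0 (0)
 33  011101100011110→0 (1)
 34  111011000111101→1 (0)
 35  110110001111010→1 (0)
 36  101100011110100→1 (1)
 37  011000111101001→0 (1)
 38  110001111010011→1 (0)
 39  100011110100110→1 (1)
 40  000111101001101→0 (0)
 41  001111010011010→0 (0)
 42  011110100110100→0 (1)
 43  111101001101001→1 (0)
 44  111010011010010→1 (0)
 45  110100110100100→1 (0)
 46  101001101001000→1 (1)
 47  010011010010001→0 (1)
 48  100110100100011→1 (1)
 49  001101001000111→0 (0)
 50  011010010001110→0 (1)
 51  110100100011101→1 (0)
 52  101001000111010→1 (1)
 53  010010001110101→0 (1)
 54  100100011101011→1 (1)
 55  001000111010111→0 (0)
 56  010001110101110→0 (1)
 57  100011101011101→1 (1)
 58  000111010111011→0 (0)
 59  001110101110110→0 (0)
 60  011101011101100→0 (1)
 61  111010111011001→1 (0)
 62  110101110110010→1 (0)
 63  101011101100100→1 (1)
 64  010111011001001→0 (1)
 65  101110110010011→1 (1)
 66  011101100100111→0 (1)
 67  111011001001111→1 (0)
 68  110110010011110→1 (0)
 69  101100100111100→1 (1)
 70  011001001111001→0 (1)
 71  110010011110011→1 (0)
 72  100100111100110→1 (1)
 73  001001111001101→0 (0)
 74  010011110011010→0 (1)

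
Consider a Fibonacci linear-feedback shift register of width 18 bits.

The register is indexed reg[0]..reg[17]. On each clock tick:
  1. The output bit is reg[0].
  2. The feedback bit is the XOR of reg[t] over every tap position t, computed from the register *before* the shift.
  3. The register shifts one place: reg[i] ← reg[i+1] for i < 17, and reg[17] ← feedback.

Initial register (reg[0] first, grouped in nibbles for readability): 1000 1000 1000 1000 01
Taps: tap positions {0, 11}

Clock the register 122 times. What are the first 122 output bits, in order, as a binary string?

tick  register→output (feedback)
  0  100010001000100001→1 (1)
  1  000100010001000011→0 (1)
  2  001000100010000111→0 (0)
  3  010001000100001110→0 (0)
  4  100010001000011100→1 (1)
  5  000100010000111001→0 (0)
  6  001000100001110010→0 (1)
  7  010001000011100101→0 (1)
  8  100010000111001011→1 (0)
  9  000100001110010110→0 (0)
 10  001000011100101100→0 (0)
 11  010000111001011000→0 (1)
 12  100001110010110001→1 (1)
 13  000011100101100011→0 (1)
 14  000111001011000111→0 (1)
 15  001110010110001111→0 (0)
 16  011100101100011110→0 (0)
 17  111001011000111100→1 (1)
 18  110010110001111001→1 (0)
 19  100101100011110010→1 (0)
 20  001011000111100100→0 (1)
 21  010110001111001001→0 (1)
 22  101100011110010011→1 (1)
 23  011000111100100111→0 (0)
 24  110001111001001110→1 (0)
 25  100011110010011100→1 (1)
 26  000111100100111001→0 (0)
 27  001111001001110010→0 (1)
 28  011110010011100101→0 (1)
 29  111100100111001011→1 (0)
 30  111001001110010110→1 (1)
 31  110010011100101101→1 (1)
 32  100100111001011011→1 (0)
 33  001001110010110110→0 (0)
 34  010011100101101100→0 (1)
 35  100111001011011001→1 (0)
 36  001110010110110010→0 (0)
 37  011100101101100100→0 (1)
 38  111001011011001001→1 (0)
 39  110010110110010010→1 (1)
 40  100101101100100101→1 (1)
 41  001011011001001011→0 (1)
 42  010110110010010111→0 (0)
 43  101101100100101110→1 (1)
 44  011011001001011101→0 (1)
 45  110110010010111011→1 (1)
 46  101100100101110111→1 (0)
 47  011001001011101110→0 (1)
 48  110010010111011101→1 (0)
 49  100100101110111010→1 (1)
 50  001001011101110101→0 (1)
 51  010010111011101011→0 (1)
 52  100101110111010111→1 (0)
 53  001011101110101110→0 (0)
 54  010111011101011100→0 (1)
 55  101110111010111001→1 (1)
 56  011101110101110011→0 (1)
 57  111011101011100111→1 (0)
 58  110111010111001110→1 (0)
 59  101110101110011100→1 (1)
 60  011101011100111001→0 (0)
 61  111010111001110010→1 (0)
 62  110101110011100100→1 (0)
 63  101011100111001000→1 (0)
 64  010111001110010000→0 (0)
 65  101110011100100000→1 (1)
 66  011100111001000001→0 (1)
 67  111001110010000011→1 (1)
 68  110011100100000111→1 (1)
 69  100111001000001111→1 (1)
 70  001110010000011111→0 (0)
 71  011100100000111110→0 (0)
 72  111001000001111100→1 (0)
 73  110010000011111000→1 (0)
 74  100100000111110000→1 (0)
 75  001000001111100000→0 (1)
 76  010000011111000001→0 (1)
 77  100000111110000011→1 (1)
 78  000001111100000111→0 (0)
 79  000011111000001110→0 (0)
 80  000111110000011100→0 (0)
 81  001111100000111000→0 (0)
 82  011111000001110000→0 (1)
 83  111110000011100001→1 (0)
 84  111100000111000010→1 (0)
 85  111000001110000100→1 (1)
 86  110000011100001001→1 (1)
 87  100000111000010011→1 (1)
 88  000001110000100111→0 (0)
 89  000011100001001110→0 (1)
 90  000111000010011101→0 (0)
 91  001110000100111010→0 (0)
 92  011100001001110100→0 (1)
 93  111000010011101001→1 (0)
 94  110000100111010010→1 (0)
 95  100001001110100100→1 (1)
 96  000010011101001001→0 (1)
 97  000100111010010011→0 (0)
 98  001001110100100110→0 (0)
 99  010011101001001100→0 (1)
100  100111010010011001→1 (1)
101  001110100100110011→0 (0)
102  011101001001100110→0 (1)
103  111010010011001101→1 (0)
104  110100100110011010→1 (1)
105  101001001100110101→1 (1)
106  010010011001101011→0 (1)
107  100100110011010111→1 (0)
108  001001100110101110→0 (0)
109  010011001101011100→0 (1)
110  100110011010111001→1 (1)
111  001100110101110011→0 (1)
112  011001101011100111→0 (1)
113  110011010111001111→1 (0)
114  100110101110011110→1 (1)
115  001101011100111101→0 (0)
116  011010111001111010→0 (1)
117  110101110011110101→1 (0)
118  101011100111101010→1 (0)
119  010111001111010100→0 (1)
120  101110011110101001→1 (1)
121  011100111101010011→0 (1)

10001000100010000111001011000111100100111001011011001001011101110101110011100100000111110000011100001001110100100110011010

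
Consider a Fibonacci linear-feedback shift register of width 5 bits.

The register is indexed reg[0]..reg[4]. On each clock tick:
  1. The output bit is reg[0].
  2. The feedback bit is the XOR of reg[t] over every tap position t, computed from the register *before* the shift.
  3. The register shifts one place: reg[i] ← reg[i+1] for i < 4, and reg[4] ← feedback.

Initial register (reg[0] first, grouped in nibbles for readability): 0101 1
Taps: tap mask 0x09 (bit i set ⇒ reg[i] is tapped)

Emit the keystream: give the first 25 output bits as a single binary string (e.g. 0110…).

0101110110001111100110100

tick  register→output (feedback)
  0  01011→0 (1)
  1  10111→1 (0)
  2  01110→0 (1)
  3  11101→1 (1)
  4  11011→1 (0)
  5  10110→1 (0)
  6  01100→0 (0)
  7  11000→1 (1)
  8  10001→1 (1)
  9  00011→0 (1)
 10  00111→0 (1)
 11  01111→0 (1)
 12  11111→1 (0)
 13  11110→1 (0)
 14  11100→1 (1)
 15  11001→1 (1)
 16  10011→1 (0)
 17  00110→0 (1)
 18  01101→0 (0)
 19  11010→1 (0)
 20  10100→1 (1)
 21  01001→0 (0)
 22  10010→1 (0)
 23  00100→0 (0)
 24  01000→0 (0)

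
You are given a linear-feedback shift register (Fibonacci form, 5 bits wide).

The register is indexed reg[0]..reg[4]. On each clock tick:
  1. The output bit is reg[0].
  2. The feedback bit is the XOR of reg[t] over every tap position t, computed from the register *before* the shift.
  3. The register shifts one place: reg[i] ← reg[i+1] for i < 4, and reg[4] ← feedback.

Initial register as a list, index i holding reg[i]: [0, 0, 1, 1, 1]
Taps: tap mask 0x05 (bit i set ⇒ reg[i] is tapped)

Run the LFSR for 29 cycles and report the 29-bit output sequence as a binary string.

00111110001101110101000010010

k : reg_k → out_k, fb_k
0: 00111 → 0, fb=1
1: 01111 → 0, fb=1
2: 11111 → 1, fb=0
3: 11110 → 1, fb=0
4: 11100 → 1, fb=0
5: 11000 → 1, fb=1
6: 10001 → 1, fb=1
7: 00011 → 0, fb=0
8: 00110 → 0, fb=1
9: 01101 → 0, fb=1
10: 11011 → 1, fb=1
11: 10111 → 1, fb=0
12: 01110 → 0, fb=1
13: 11101 → 1, fb=0
14: 11010 → 1, fb=1
15: 10101 → 1, fb=0
16: 01010 → 0, fb=0
17: 10100 → 1, fb=0
18: 01000 → 0, fb=0
19: 10000 → 1, fb=1
20: 00001 → 0, fb=0
21: 00010 → 0, fb=0
22: 00100 → 0, fb=1
23: 01001 → 0, fb=0
24: 10010 → 1, fb=1
25: 00101 → 0, fb=1
26: 01011 → 0, fb=0
27: 10110 → 1, fb=0
28: 01100 → 0, fb=1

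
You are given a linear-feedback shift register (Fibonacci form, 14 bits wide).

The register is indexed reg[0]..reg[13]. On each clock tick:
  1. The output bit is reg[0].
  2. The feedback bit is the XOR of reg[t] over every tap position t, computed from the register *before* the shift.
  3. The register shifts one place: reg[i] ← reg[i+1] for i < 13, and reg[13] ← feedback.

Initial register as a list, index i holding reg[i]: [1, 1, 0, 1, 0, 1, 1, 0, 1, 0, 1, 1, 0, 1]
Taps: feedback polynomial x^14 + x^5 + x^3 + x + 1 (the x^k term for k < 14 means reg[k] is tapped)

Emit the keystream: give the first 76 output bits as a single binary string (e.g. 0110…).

1101011010110100011000111100111100001111001000100011000011000111001111100101

tick  register→output (feedback)
  0  11010110101101→1 (0)
  1  10101101011010→1 (0)
  2  01011010110100→0 (0)
  3  10110101101000→1 (1)
  4  01101011010001→0 (1)
  5  11010110100011→1 (0)
  6  10101101000110→1 (0)
  7  01011010001100→0 (0)
  8  10110100011000→1 (1)
  9  01101000110001→0 (1)
 10  11010001100011→1 (1)
 11  10100011000111→1 (1)
 12  01000110001111→0 (0)
 13  10001100011110→1 (0)
 14  00011000111100→0 (1)
 15  00110001111001→0 (1)
 16  01100011110011→0 (1)
 17  11000111100111→1 (1)
 18  10001111001111→1 (0)
 19  00011110011110→0 (0)
 20  00111100111100→0 (0)
 21  01111001111000→0 (0)
 22  11110011110000→1 (1)
 23  11100111100001→1 (1)
 24  11001111000011→1 (1)
 25  10011110000111→1 (1)
 26  00111100001111→0 (0)
 27  01111000011110→0 (0)
 28  11110000111100→1 (1)
 29  11100001111001→1 (0)
 30  11000011110010→1 (0)
 31  10000111100100→1 (0)
 32  00001111001000→0 (1)
 33  00011110010001→0 (0)
 34  00111100100010→0 (0)
 35  01111001000100→0 (0)
 36  11110010001000→1 (1)
 37  11100100010001→1 (1)
 38  11001000100011→1 (0)
 39  10010001000110→1 (0)
 40  00100010001100→0 (0)
 41  01000100011000→0 (0)
 42  10001000110000→1 (1)
 43  00010001100001→0 (1)
 44  00100011000011→0 (0)
 45  01000110000110→0 (0)
 46  10001100001100→1 (0)
 47  00011000011000→0 (1)
 48  00110000110001→0 (1)
 49  01100001100011→0 (1)
 50  11000011000111→1 (0)
 51  10000110001110→1 (0)
 52  00001100011100→0 (1)
 53  00011000111001→0 (1)
 54  00110001110011→0 (1)
 55  01100011100111→0 (1)
 56  11000111001111→1 (1)
 57  10001110011111→1 (0)
 58  00011100111110→0 (0)
 59  00111001111100→0 (1)
 60  01110011111001→0 (0)
 61  11100111110010→1 (1)
 62  11001111100101→1 (1)
 63  10011111001011→1 (1)
 64  00111110010111→0 (0)
 65  01111100101110→0 (1)
 66  11111001011101→1 (1)
 67  11110010111011→1 (1)
 68  11100101110111→1 (1)
 69  11001011101111→1 (0)
 70  10010111011110→1 (1)
 71  00101110111101→0 (1)
 72  01011101111011→0 (1)
 73  10111011110111→1 (0)
 74  01110111101110→0 (1)
 75  11101111011101→1 (1)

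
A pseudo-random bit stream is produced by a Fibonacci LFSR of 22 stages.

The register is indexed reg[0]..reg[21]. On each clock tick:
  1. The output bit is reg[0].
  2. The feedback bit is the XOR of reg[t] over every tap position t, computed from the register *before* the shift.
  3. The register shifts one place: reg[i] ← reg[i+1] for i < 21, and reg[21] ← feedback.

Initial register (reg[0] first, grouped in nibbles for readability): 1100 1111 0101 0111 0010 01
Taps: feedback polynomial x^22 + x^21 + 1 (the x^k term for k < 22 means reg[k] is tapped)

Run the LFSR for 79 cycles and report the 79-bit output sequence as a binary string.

1100111101010111001001011101011001101000111001011001000100111101000110111000011

step | reg (before) | out | fb
   0 | 1100111101010111001001 | 1 | 0
   1 | 1001111010101110010010 | 1 | 1
   2 | 0011110101011100100101 | 0 | 1
   3 | 0111101010111001001011 | 0 | 1
   4 | 1111010101110010010111 | 1 | 0
   5 | 1110101011100100101110 | 1 | 1
   6 | 1101010111001001011101 | 1 | 0
   7 | 1010101110010010111010 | 1 | 1
   8 | 0101011100100101110101 | 0 | 1
   9 | 1010111001001011101011 | 1 | 0
  10 | 0101110010010111010110 | 0 | 0
  11 | 1011100100101110101100 | 1 | 1
  12 | 0111001001011101011001 | 0 | 1
  13 | 1110010010111010110011 | 1 | 0
  14 | 1100100101110101100110 | 1 | 1
  15 | 1001001011101011001101 | 1 | 0
  16 | 0010010111010110011010 | 0 | 0
  17 | 0100101110101100110100 | 0 | 0
  18 | 1001011101011001101000 | 1 | 1
  19 | 0010111010110011010001 | 0 | 1
  20 | 0101110101100110100011 | 0 | 1
  21 | 1011101011001101000111 | 1 | 0
  22 | 0111010110011010001110 | 0 | 0
  23 | 1110101100110100011100 | 1 | 1
  24 | 1101011001101000111001 | 1 | 0
  25 | 1010110011010001110010 | 1 | 1
  26 | 0101100110100011100101 | 0 | 1
  27 | 1011001101000111001011 | 1 | 0
  28 | 0110011010001110010110 | 0 | 0
  29 | 1100110100011100101100 | 1 | 1
  30 | 1001101000111001011001 | 1 | 0
  31 | 0011010001110010110010 | 0 | 0
  32 | 0110100011100101100100 | 0 | 0
  33 | 1101000111001011001000 | 1 | 1
  34 | 1010001110010110010001 | 1 | 0
  35 | 0100011100101100100010 | 0 | 0
  36 | 1000111001011001000100 | 1 | 1
  37 | 0001110010110010001001 | 0 | 1
  38 | 0011100101100100010011 | 0 | 1
  39 | 0111001011001000100111 | 0 | 1
  40 | 1110010110010001001111 | 1 | 0
  41 | 1100101100100010011110 | 1 | 1
  42 | 1001011001000100111101 | 1 | 0
  43 | 0010110010001001111010 | 0 | 0
  44 | 0101100100010011110100 | 0 | 0
  45 | 1011001000100111101000 | 1 | 1
  46 | 0110010001001111010001 | 0 | 1
  47 | 1100100010011110100011 | 1 | 0
  48 | 1001000100111101000110 | 1 | 1
  49 | 0010001001111010001101 | 0 | 1
  50 | 0100010011110100011011 | 0 | 1
  51 | 1000100111101000110111 | 1 | 0
  52 | 0001001111010001101110 | 0 | 0
  53 | 0010011110100011011100 | 0 | 0
  54 | 0100111101000110111000 | 0 | 0
  55 | 1001111010001101110000 | 1 | 1
  56 | 0011110100011011100001 | 0 | 1
  57 | 0111101000110111000011 | 0 | 1
  58 | 1111010001101110000111 | 1 | 0
  59 | 1110100011011100001110 | 1 | 1
  60 | 1101000110111000011101 | 1 | 0
  61 | 1010001101110000111010 | 1 | 1
  62 | 0100011011100001110101 | 0 | 1
  63 | 1000110111000011101011 | 1 | 0
  64 | 0001101110000111010110 | 0 | 0
  65 | 0011011100001110101100 | 0 | 0
  66 | 0110111000011101011000 | 0 | 0
  67 | 1101110000111010110000 | 1 | 1
  68 | 1011100001110101100001 | 1 | 0
  69 | 0111000011101011000010 | 0 | 0
  70 | 1110000111010110000100 | 1 | 1
  71 | 1100001110101100001001 | 1 | 0
  72 | 1000011101011000010010 | 1 | 1
  73 | 0000111010110000100101 | 0 | 1
  74 | 0001110101100001001011 | 0 | 1
  75 | 0011101011000010010111 | 0 | 1
  76 | 0111010110000100101111 | 0 | 1
  77 | 1110101100001001011111 | 1 | 0
  78 | 1101011000010010111110 | 1 | 1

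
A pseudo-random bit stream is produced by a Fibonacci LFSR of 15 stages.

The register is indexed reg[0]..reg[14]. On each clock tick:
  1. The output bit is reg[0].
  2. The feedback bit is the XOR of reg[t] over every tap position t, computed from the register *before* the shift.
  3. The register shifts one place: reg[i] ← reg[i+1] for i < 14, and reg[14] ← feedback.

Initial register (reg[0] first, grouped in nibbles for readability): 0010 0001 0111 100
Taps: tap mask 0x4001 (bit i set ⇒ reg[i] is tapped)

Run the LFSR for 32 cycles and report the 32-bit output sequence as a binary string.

00100001011110000111110010100000

tick  register→output (feedback)
  0  001000010111100→0 (0)
  1  010000101111000→0 (0)
  2  100001011110000→1 (1)
  3  000010111100001→0 (1)
  4  000101111000011→0 (1)
  5  001011110000111→0 (1)
  6  010111100001111→0 (1)
  7  101111000011111→1 (0)
  8  011110000111110→0 (0)
  9  111100001111100→1 (1)
 10  111000011111001→1 (0)
 11  110000111110010→1 (1)
 12  100001111100101→1 (0)
 13  000011111001010→0 (0)
 14  000111110010100→0 (0)
 15  001111100101000→0 (0)
 16  011111001010000→0 (0)
 17  111110010100000→1 (1)
 18  111100101000001→1 (0)
 19  111001010000010→1 (1)
 20  110010100000101→1 (0)
 21  100101000001010→1 (1)
 22  001010000010101→0 (1)
 23  010100000101011→0 (1)
 24  101000001010111→1 (0)
 25  010000010101110→0 (0)
 26  100000101011100→1 (1)
 27  000001010111001→0 (1)
 28  000010101110011→0 (1)
 29  000101011100111→0 (1)
 30  001010111001111→0 (1)
 31  010101110011111→0 (1)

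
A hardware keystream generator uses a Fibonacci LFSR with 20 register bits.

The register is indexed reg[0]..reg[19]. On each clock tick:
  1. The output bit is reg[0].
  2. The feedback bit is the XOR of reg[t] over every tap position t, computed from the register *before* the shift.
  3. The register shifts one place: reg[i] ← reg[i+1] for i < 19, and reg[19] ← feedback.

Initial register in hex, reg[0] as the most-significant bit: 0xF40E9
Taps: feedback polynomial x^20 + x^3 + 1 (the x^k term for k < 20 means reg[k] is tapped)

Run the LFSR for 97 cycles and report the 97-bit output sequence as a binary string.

tick  register→output (feedback)
  0  11110100000011101001→1 (0)
  1  11101000000111010010→1 (1)
  2  11010000001110100101→1 (0)
  3  10100000011101001010→1 (1)
  4  01000000111010010101→0 (0)
  5  10000001110100101010→1 (1)
  6  00000011101001010101→0 (0)
  7  00000111010010101010→0 (0)
  8  00001110100101010100→0 (0)
  9  00011101001010101000→0 (1)
 10  00111010010101010001→0 (1)
 11  01110100101010100011→0 (1)
 12  11101001010101000111→1 (1)
 13  11010010101010001111→1 (0)
 14  10100101010100011110→1 (1)
 15  01001010101000111101→0 (0)
 16  10010101010001111010→1 (0)
 17  00101010100011110100→0 (0)
 18  01010101000111101000→0 (1)
 19  10101010001111010001→1 (1)
 20  01010100011110100011→0 (1)
 21  10101000111101000111→1 (1)
 22  01010001111010001111→0 (1)
 23  10100011110100011111→1 (1)
 24  01000111101000111111→0 (0)
 25  10001111010001111110→1 (1)
 26  00011110100011111101→0 (1)
 27  00111101000111111011→0 (1)
 28  01111010001111110111→0 (1)
 29  11110100011111101111→1 (0)
 30  11101000111111011110→1 (1)
 31  11010001111110111101→1 (0)
 32  10100011111101111010→1 (1)
 33  01000111111011110101→0 (0)
 34  10001111110111101010→1 (1)
 35  00011111101111010101→0 (1)
 36  00111111011110101011→0 (1)
 37  01111110111101010111→0 (1)
 38  11111101111010101111→1 (0)
 39  11111011110101011110→1 (0)
 40  11110111101010111100→1 (0)
 41  11101111010101111000→1 (1)
 42  11011110101011110001→1 (0)
 43  10111101010111100010→1 (0)
 44  01111010101111000100→0 (1)
 45  11110101011110001001→1 (0)
 46  11101010111100010010→1 (1)
 47  11010101111000100101→1 (0)
 48  10101011110001001010→1 (1)
 49  01010111100010010101→0 (1)
 50  10101111000100101011→1 (1)
 51  01011110001001010111→0 (1)
 52  10111100010010101111→1 (0)
 53  01111000100101011110→0 (1)
 54  11110001001010111101→1 (0)
 55  11100010010101111010→1 (1)
 56  11000100101011110101→1 (1)
 57  10001001010111101011→1 (1)
 58  00010010101111010111→0 (1)
 59  00100101011110101111→0 (0)
 60  01001010111101011110→0 (0)
 61  10010101111010111100→1 (0)
 62  00101011110101111000→0 (0)
 63  01010111101011110000→0 (1)
 64  10101111010111100001→1 (1)
 65  01011110101111000011→0 (1)
 66  10111101011110000111→1 (0)
 67  01111010111100001110→0 (1)
 68  11110101111000011101→1 (0)
 69  11101011110000111010→1 (1)
 70  11010111100001110101→1 (0)
 71  10101111000011101010→1 (1)
 72  01011110000111010101→0 (1)
 73  10111100001110101011→1 (0)
 74  01111000011101010110→0 (1)
 75  11110000111010101101→1 (0)
 76  11100001110101011010→1 (1)
 77  11000011101010110101→1 (1)
 78  10000111010101101011→1 (1)
 79  00001110101011010111→0 (0)
 80  00011101010110101110→0 (1)
 81  00111010101101011101→0 (1)
 82  01110101011010111011→0 (1)
 83  11101010110101110111→1 (1)
 84  11010101101011101111→1 (0)
 85  10101011010111011110→1 (1)
 86  01010110101110111101→0 (1)
 87  10101101011101111011→1 (1)
 88  01011010111011110111→0 (1)
 89  10110101110111101111→1 (0)
 90  01101011101111011110→0 (0)
 91  11010111011110111100→1 (0)
 92  10101110111101111000→1 (1)
 93  01011101111011110001→0 (1)
 94  10111011110111100011→1 (0)
 95  01110111101111000110→0 (1)
 96  11101111011110001101→1 (1)

1111010000001110100101010100011110100011111101111010101111000100101011110101111000011101010110101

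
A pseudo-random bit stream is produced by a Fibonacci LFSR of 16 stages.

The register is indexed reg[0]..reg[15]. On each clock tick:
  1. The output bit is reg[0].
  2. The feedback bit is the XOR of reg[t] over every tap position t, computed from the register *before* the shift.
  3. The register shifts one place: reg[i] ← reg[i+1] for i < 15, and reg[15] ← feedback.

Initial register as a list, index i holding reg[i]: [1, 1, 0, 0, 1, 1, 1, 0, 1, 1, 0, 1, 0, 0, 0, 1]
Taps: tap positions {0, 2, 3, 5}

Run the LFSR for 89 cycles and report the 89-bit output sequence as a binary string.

11001110110100010101100100110101110100101111011001010000010101111001100101000110000111101

k : reg_k → out_k, fb_k
0: 1100111011010001 → 1, fb=0
1: 1001110110100010 → 1, fb=1
2: 0011101101000101 → 0, fb=0
3: 0111011010001010 → 0, fb=1
4: 1110110100010101 → 1, fb=1
5: 1101101000101011 → 1, fb=0
6: 1011010001010110 → 1, fb=0
7: 0110100010101100 → 0, fb=1
8: 1101000101011001 → 1, fb=0
9: 1010001010110010 → 1, fb=0
10: 0100010101100100 → 0, fb=1
11: 1000101011001001 → 1, fb=1
12: 0001010110010011 → 0, fb=0
13: 0010101100100110 → 0, fb=1
14: 0101011001001101 → 0, fb=0
15: 1010110010011010 → 1, fb=1
16: 0101100100110101 → 0, fb=1
17: 1011001001101011 → 1, fb=1
18: 0110010011010111 → 0, fb=0
19: 1100100110101110 → 1, fb=1
20: 1001001101011101 → 1, fb=0
21: 0010011010111010 → 0, fb=0
22: 0100110101110100 → 0, fb=1
23: 1001101011101001 → 1, fb=0
24: 0011010111010010 → 0, fb=1
25: 0110101110100101 → 0, fb=1
26: 1101011101001011 → 1, fb=1
27: 1010111010010111 → 1, fb=1
28: 0101110100101111 → 0, fb=0
29: 1011101001011110 → 1, fb=1
30: 0111010010111101 → 0, fb=1
31: 1110100101111011 → 1, fb=0
32: 1101001011110110 → 1, fb=0
33: 1010010111101100 → 1, fb=1
34: 0100101111011001 → 0, fb=0
35: 1001011110110010 → 1, fb=1
36: 0010111101100101 → 0, fb=0
37: 0101111011001010 → 0, fb=0
38: 1011110110010100 → 1, fb=0
39: 0111101100101000 → 0, fb=0
40: 1111011001010000 → 1, fb=0
41: 1110110010100000 → 1, fb=1
42: 1101100101000001 → 1, fb=0
43: 1011001010000010 → 1, fb=1
44: 0110010100000101 → 0, fb=0
45: 1100101000001010 → 1, fb=1
46: 1001010000010101 → 1, fb=1
47: 0010100000101011 → 0, fb=1
48: 0101000001010111 → 0, fb=1
49: 1010000010101111 → 1, fb=0
50: 0100000101011110 → 0, fb=0
51: 1000001010111100 → 1, fb=1
52: 0000010101111001 → 0, fb=1
53: 0000101011110011 → 0, fb=0
54: 0001010111100110 → 0, fb=0
55: 0010101111001100 → 0, fb=1
56: 0101011110011001 → 0, fb=0
57: 1010111100110010 → 1, fb=1
58: 0101111001100101 → 0, fb=0
59: 1011110011001010 → 1, fb=0
60: 0111100110010100 → 0, fb=0
61: 1111001100101000 → 1, fb=1
62: 1110011001010001 → 1, fb=1
63: 1100110010100011 → 1, fb=0
64: 1001100101000110 → 1, fb=0
65: 0011001010001100 → 0, fb=0
66: 0110010100011000 → 0, fb=0
67: 1100101000110000 → 1, fb=1
68: 1001010001100001 → 1, fb=1
69: 0010100011000011 → 0, fb=1
70: 0101000110000111 → 0, fb=1
71: 1010001100001111 → 1, fb=0
72: 0100011000011110 → 0, fb=1
73: 1000110000111101 → 1, fb=0
74: 0001100001111010 → 0, fb=1
75: 0011000011110101 → 0, fb=0
76: 0110000111101010 → 0, fb=1
77: 1100001111010101 → 1, fb=1
78: 1000011110101011 → 1, fb=0
79: 0000111101010110 → 0, fb=1
80: 0001111010101101 → 0, fb=0
81: 0011110101011010 → 0, fb=1
82: 0111101010110101 → 0, fb=0
83: 1111010101101010 → 1, fb=0
84: 1110101011010100 → 1, fb=0
85: 1101010110101000 → 1, fb=1
86: 1010101101010001 → 1, fb=0
87: 0101011010100010 → 0, fb=0
88: 1010110101000100 → 1, fb=1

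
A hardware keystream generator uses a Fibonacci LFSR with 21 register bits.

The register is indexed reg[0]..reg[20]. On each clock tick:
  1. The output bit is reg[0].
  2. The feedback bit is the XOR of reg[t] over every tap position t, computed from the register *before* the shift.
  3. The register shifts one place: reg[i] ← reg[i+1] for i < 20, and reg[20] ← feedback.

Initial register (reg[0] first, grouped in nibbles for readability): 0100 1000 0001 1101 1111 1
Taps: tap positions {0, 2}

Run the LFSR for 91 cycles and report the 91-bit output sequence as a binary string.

k : reg_k → out_k, fb_k
0: 010010000001110111111 → 0, fb=0
1: 100100000011101111110 → 1, fb=1
2: 001000000111011111101 → 0, fb=1
3: 010000001110111111011 → 0, fb=0
4: 100000011101111110110 → 1, fb=1
5: 000000111011111101101 → 0, fb=0
6: 000001110111111011010 → 0, fb=0
7: 000011101111110110100 → 0, fb=0
8: 000111011111101101000 → 0, fb=0
9: 001110111111011010000 → 0, fb=1
10: 011101111110110100001 → 0, fb=1
11: 111011111101101000011 → 1, fb=0
12: 110111111011010000110 → 1, fb=1
13: 101111110110100001101 → 1, fb=0
14: 011111101101000011010 → 0, fb=1
15: 111111011010000110101 → 1, fb=0
16: 111110110100001101010 → 1, fb=0
17: 111101101000011010100 → 1, fb=0
18: 111011010000110101000 → 1, fb=0
19: 110110100001101010000 → 1, fb=1
20: 101101000011010100001 → 1, fb=0
21: 011010000110101000010 → 0, fb=1
22: 110100001101010000101 → 1, fb=1
23: 101000011010100001011 → 1, fb=0
24: 010000110101000010110 → 0, fb=0
25: 100001101010000101100 → 1, fb=1
26: 000011010100001011001 → 0, fb=0
27: 000110101000010110010 → 0, fb=0
28: 001101010000101100100 → 0, fb=1
29: 011010100001011001001 → 0, fb=1
30: 110101000010110010011 → 1, fb=1
31: 101010000101100100111 → 1, fb=0
32: 010100001011001001110 → 0, fb=0
33: 101000010110010011100 → 1, fb=0
34: 010000101100100111000 → 0, fb=0
35: 100001011001001110000 → 1, fb=1
36: 000010110010011100001 → 0, fb=0
37: 000101100100111000010 → 0, fb=0
38: 001011001001110000100 → 0, fb=1
39: 010110010011100001001 → 0, fb=0
40: 101100100111000010010 → 1, fb=0
41: 011001001110000100100 → 0, fb=1
42: 110010011100001001001 → 1, fb=1
43: 100100111000010010011 → 1, fb=1
44: 001001110000100100111 → 0, fb=1
45: 010011100001001001111 → 0, fb=0
46: 100111000010010011110 → 1, fb=1
47: 001110000100100111101 → 0, fb=1
48: 011100001001001111011 → 0, fb=1
49: 111000010010011110111 → 1, fb=0
50: 110000100100111101110 → 1, fb=1
51: 100001001001111011101 → 1, fb=1
52: 000010010011110111011 → 0, fb=0
53: 000100100111101110110 → 0, fb=0
54: 001001001111011101100 → 0, fb=1
55: 010010011110111011001 → 0, fb=0
56: 100100111101110110010 → 1, fb=1
57: 001001111011101100101 → 0, fb=1
58: 010011110111011001011 → 0, fb=0
59: 100111101110110010110 → 1, fb=1
60: 001111011101100101101 → 0, fb=1
61: 011110111011001011011 → 0, fb=1
62: 111101110110010110111 → 1, fb=0
63: 111011101100101101110 → 1, fb=0
64: 110111011001011011100 → 1, fb=1
65: 101110110010110111001 → 1, fb=0
66: 011101100101101110010 → 0, fb=1
67: 111011001011011100101 → 1, fb=0
68: 110110010110111001010 → 1, fb=1
69: 101100101101110010101 → 1, fb=0
70: 011001011011100101010 → 0, fb=1
71: 110010110111001010101 → 1, fb=1
72: 100101101110010101011 → 1, fb=1
73: 001011011100101010111 → 0, fb=1
74: 010110111001010101111 → 0, fb=0
75: 101101110010101011110 → 1, fb=0
76: 011011100101010111100 → 0, fb=1
77: 110111001010101111001 → 1, fb=1
78: 101110010101011110011 → 1, fb=0
79: 011100101010111100110 → 0, fb=1
80: 111001010101111001101 → 1, fb=0
81: 110010101011110011010 → 1, fb=1
82: 100101010111100110101 → 1, fb=1
83: 001010101111001101011 → 0, fb=1
84: 010101011110011010111 → 0, fb=0
85: 101010111100110101110 → 1, fb=0
86: 010101111001101011100 → 0, fb=0
87: 101011110011010111000 → 1, fb=0
88: 010111100110101110000 → 0, fb=0
89: 101111001101011100000 → 1, fb=0
90: 011110011010111000000 → 0, fb=1

0100100000011101111110110100001101010000101100100111000010010011110111011001011011100101010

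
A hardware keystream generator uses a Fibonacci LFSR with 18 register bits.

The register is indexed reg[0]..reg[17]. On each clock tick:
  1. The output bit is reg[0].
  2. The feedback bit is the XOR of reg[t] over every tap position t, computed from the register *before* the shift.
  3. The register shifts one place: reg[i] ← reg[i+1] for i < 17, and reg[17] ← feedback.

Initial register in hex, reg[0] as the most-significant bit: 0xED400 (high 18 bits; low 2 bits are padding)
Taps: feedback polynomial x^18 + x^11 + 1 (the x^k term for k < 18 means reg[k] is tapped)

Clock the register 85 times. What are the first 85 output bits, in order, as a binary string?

1110110101000000001110110010011001000010010011010000101010000110010011100011110111101

tick  register→output (feedback)
  0  111011010100000000→1 (1)
  1  110110101000000001→1 (1)
  2  101101010000000011→1 (1)
  3  011010100000000111→0 (0)
  4  110101000000001110→1 (1)
  5  101010000000011101→1 (1)
  6  010100000000111011→0 (0)
  7  101000000001110110→1 (0)
  8  010000000011101100→0 (1)
  9  100000000111011001→1 (0)
 10  000000001110110010→0 (0)
 11  000000011101100100→0 (1)
 12  000000111011001001→0 (1)
 13  000001110110010011→0 (0)
 14  000011101100100110→0 (0)
 15  000111011001001100→0 (1)
 16  001110110010011001→0 (0)
 17  011101100100110010→0 (0)
 18  111011001001100100→1 (0)
 19  110110010011001000→1 (0)
 20  101100100110010000→1 (1)
 21  011001001100100001→0 (0)
 22  110010011001000010→1 (0)
 23  100100110010000100→1 (1)
 24  001001100100001001→0 (0)
 25  010011001000010010→0 (0)
 26  100110010000100100→1 (1)
 27  001100100001001001→0 (1)
 28  011001000010010011→0 (0)
 29  110010000100100110→1 (1)
 30  100100001001001101→1 (0)
 31  001000010010011010→0 (0)
 32  010000100100110100→0 (0)
 33  100001001001101000→1 (0)
 34  000010010011010000→0 (1)
 35  000100100110100001→0 (0)
 36  001001001101000010→0 (1)
 37  010010011010000101→0 (0)
 38  100100110100001010→1 (1)
 39  001001101000010101→0 (0)
 40  010011010000101010→0 (0)
 41  100110100001010100→1 (0)
 42  001101000010101000→0 (0)
 43  011010000101010000→0 (1)
 44  110100001010100001→1 (1)
 45  101000010101000011→1 (0)
 46  010000101010000110→0 (0)
 47  100001010100001100→1 (1)
 48  000010101000011001→0 (0)
 49  000101010000110010→0 (0)
 50  001010100001100100→0 (1)
 51  010101000011001001→0 (1)
 52  101010000110010011→1 (1)
 53  010100001100100111→0 (0)
 54  101000011001001110→1 (0)
 55  010000110010011100→0 (0)
 56  100001100100111000→1 (1)
 57  000011001001110001→0 (1)
 58  000110010011100011→0 (1)
 59  001100100111000111→0 (1)
 60  011001001110001111→0 (0)
 61  110010011100011110→1 (1)
 62  100100111000111101→1 (1)
 63  001001110001111011→0 (1)
 64  010011100011110111→0 (1)
 65  100111000111101111→1 (0)
 66  001110001111011110→0 (1)
 67  011100011110111101→0 (0)
 68  111000111101111010→1 (0)
 69  110001111011110100→1 (0)
 70  100011110111101000→1 (0)
 71  000111101111010000→0 (1)
 72  001111011110100001→0 (0)
 73  011110111101000010→0 (1)
 74  111101111010000101→1 (1)
 75  111011110100001011→1 (1)
 76  110111101000010111→1 (1)
 77  101111010000101111→1 (1)
 78  011110100001011111→0 (1)
 79  111101000010111111→1 (1)
 80  111010000101111111→1 (0)
 81  110100001011111110→1 (0)
 82  101000010111111100→1 (0)
 83  010000101111111000→0 (1)
 84  100001011111110001→1 (0)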